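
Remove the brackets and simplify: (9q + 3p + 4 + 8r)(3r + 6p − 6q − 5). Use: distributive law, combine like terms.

−21qr + 36pq − 54q^2 − 69q + 57pr + 18p^2 + 9p − 28r − 20 + 24r^2

(9q + 3p + 4 + 8r)(3r + 6p − 6q − 5)
= 27qr + 54pq − 54q^2 − 45q + 9pr + 18p^2 − 18pq − 15p + 12r + 24p − 24q − 20 + 24r^2 + 48pr − 48qr − 40r    [distributive law]
= −21qr + 36pq − 54q^2 − 69q + 57pr + 18p^2 + 9p − 28r − 20 + 24r^2    [combine like terms]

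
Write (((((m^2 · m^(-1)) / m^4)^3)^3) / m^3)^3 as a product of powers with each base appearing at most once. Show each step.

m^(-90)

(((((m^2 · m^(-1)) / m^4)^3)^3) / m^3)^3
= (((((m^2 · m^(-1)) / m^4)^3)^3)^3) / ((m^3)^3)    [power of a quotient]
= ((((m^2 · m^(-1)) / m^4)^3)^9) / ((m^3)^3)    [power of a power]
= (((m^2 · m^(-1)) / m^4)^27) / ((m^3)^3)    [power of a power]
= (((m^2 · m^(-1))^27) / ((m^4)^27)) / ((m^3)^3)    [power of a quotient]
= ((((m^2)^27) · ((m^(-1))^27)) / ((m^4)^27)) / ((m^3)^3)    [power of a product]
= ((m^54 · ((m^(-1))^27)) / ((m^4)^27)) / ((m^3)^3)    [power of a power]
= ((m^54 · m^(-27)) / ((m^4)^27)) / ((m^3)^3)    [power of a power]
= (m^27 / ((m^4)^27)) / ((m^3)^3)    [product of powers]
= (m^27 / m^108) / ((m^3)^3)    [power of a power]
= m^(-81) / ((m^3)^3)    [quotient of powers]
= m^(-81) / m^9    [power of a power]
= m^(-90)    [quotient of powers]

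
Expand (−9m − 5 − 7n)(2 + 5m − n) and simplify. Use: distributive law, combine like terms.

−43m − 45m² − 26mn − 10 − 9n + 7n²

(−9m − 5 − 7n)(2 + 5m − n)
= −18m − 45m² + 9mn − 10 − 25m + 5n − 14n − 35mn + 7n²    [distributive law]
= −43m − 45m² − 26mn − 10 − 9n + 7n²    [combine like terms]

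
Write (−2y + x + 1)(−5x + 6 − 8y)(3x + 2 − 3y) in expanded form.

(−2y + x + 1)(−5x + 6 − 8y)(3x + 2 − 3y)
= (10xy − 12y + 16y² − 5x² + 6x − 8xy − 5x + 6 − 8y)(3x + 2 − 3y)    [distributive law]
= (2xy − 20y + 16y² − 5x² + x + 6)(3x + 2 − 3y)    [combine like terms]
= 6x²y + 4xy − 6xy² − 60xy − 40y + 60y² + 48xy² + 32y² − 48y³ − 15x³ − 10x² + 15x²y + 3x² + 2x − 3xy + 18x + 12 − 18y    [distributive law]
= 21x²y − 59xy + 42xy² − 58y + 92y² − 48y³ − 15x³ − 7x² + 20x + 12    [combine like terms]

21x²y − 59xy + 42xy² − 58y + 92y² − 48y³ − 15x³ − 7x² + 20x + 12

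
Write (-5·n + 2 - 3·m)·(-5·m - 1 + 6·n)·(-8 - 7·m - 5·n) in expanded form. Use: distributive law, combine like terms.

-140·m·n - 124·m^2·n + 175·m·n^2 - 126·n + 155·n^2 + 150·n^3 + 70·m - 71·m^2 + 16 - 105·m^3

(-5·n + 2 - 3·m)·(-5·m - 1 + 6·n)·(-8 - 7·m - 5·n)
= (25·m·n + 5·n - 30·n^2 - 10·m - 2 + 12·n + 15·m^2 + 3·m - 18·m·n)·(-8 - 7·m - 5·n)    [distributive law]
= (7·m·n + 17·n - 30·n^2 - 7·m - 2 + 15·m^2)·(-8 - 7·m - 5·n)    [combine like terms]
= -56·m·n - 49·m^2·n - 35·m·n^2 - 136·n - 119·m·n - 85·n^2 + 240·n^2 + 210·m·n^2 + 150·n^3 + 56·m + 49·m^2 + 35·m·n + 16 + 14·m + 10·n - 120·m^2 - 105·m^3 - 75·m^2·n    [distributive law]
= -140·m·n - 124·m^2·n + 175·m·n^2 - 126·n + 155·n^2 + 150·n^3 + 70·m - 71·m^2 + 16 - 105·m^3    [combine like terms]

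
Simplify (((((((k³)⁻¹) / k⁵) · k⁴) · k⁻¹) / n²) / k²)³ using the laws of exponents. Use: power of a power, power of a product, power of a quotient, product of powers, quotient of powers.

(((((((k³)⁻¹) / k⁵) · k⁴) · k⁻¹) / n²) / k²)³
= (((((((k³)⁻¹) / k⁵) · k⁴) · k⁻¹) / n²)³) / ((k²)³)    [power of a quotient]
= (((((((k³)⁻¹) / k⁵) · k⁴) · k⁻¹)³) / ((n²)³)) / ((k²)³)    [power of a quotient]
= (((((((k³)⁻¹) / k⁵) · k⁴)³) · ((k⁻¹)³)) / ((n²)³)) / ((k²)³)    [power of a product]
= (((((((k³)⁻¹) / k⁵)³) · ((k⁴)³)) · ((k⁻¹)³)) / ((n²)³)) / ((k²)³)    [power of a product]
= (((((((k³)⁻¹)³) / ((k⁵)³)) · ((k⁴)³)) · ((k⁻¹)³)) / ((n²)³)) / ((k²)³)    [power of a quotient]
= ((((((k³)⁻³) / ((k⁵)³)) · ((k⁴)³)) · ((k⁻¹)³)) / ((n²)³)) / ((k²)³)    [power of a power]
= ((((k⁻⁹ / ((k⁵)³)) · ((k⁴)³)) · ((k⁻¹)³)) / ((n²)³)) / ((k²)³)    [power of a power]
= ((((k⁻⁹ / k¹⁵) · ((k⁴)³)) · ((k⁻¹)³)) / ((n²)³)) / ((k²)³)    [power of a power]
= (((k⁻²⁴ · ((k⁴)³)) · ((k⁻¹)³)) / ((n²)³)) / ((k²)³)    [quotient of powers]
= (((k⁻²⁴ · k¹²) · ((k⁻¹)³)) / ((n²)³)) / ((k²)³)    [power of a power]
= ((k⁻¹² · ((k⁻¹)³)) / ((n²)³)) / ((k²)³)    [product of powers]
= ((k⁻¹² · k⁻³) / ((n²)³)) / ((k²)³)    [power of a power]
= (k⁻¹⁵ / ((n²)³)) / ((k²)³)    [product of powers]
= (k⁻¹⁵ / n⁶) / ((k²)³)    [power of a power]
= (k⁻¹⁵ / n⁶) / k⁶    [power of a power]
= k⁻²¹n⁻⁶    [quotient of powers]

k⁻²¹n⁻⁶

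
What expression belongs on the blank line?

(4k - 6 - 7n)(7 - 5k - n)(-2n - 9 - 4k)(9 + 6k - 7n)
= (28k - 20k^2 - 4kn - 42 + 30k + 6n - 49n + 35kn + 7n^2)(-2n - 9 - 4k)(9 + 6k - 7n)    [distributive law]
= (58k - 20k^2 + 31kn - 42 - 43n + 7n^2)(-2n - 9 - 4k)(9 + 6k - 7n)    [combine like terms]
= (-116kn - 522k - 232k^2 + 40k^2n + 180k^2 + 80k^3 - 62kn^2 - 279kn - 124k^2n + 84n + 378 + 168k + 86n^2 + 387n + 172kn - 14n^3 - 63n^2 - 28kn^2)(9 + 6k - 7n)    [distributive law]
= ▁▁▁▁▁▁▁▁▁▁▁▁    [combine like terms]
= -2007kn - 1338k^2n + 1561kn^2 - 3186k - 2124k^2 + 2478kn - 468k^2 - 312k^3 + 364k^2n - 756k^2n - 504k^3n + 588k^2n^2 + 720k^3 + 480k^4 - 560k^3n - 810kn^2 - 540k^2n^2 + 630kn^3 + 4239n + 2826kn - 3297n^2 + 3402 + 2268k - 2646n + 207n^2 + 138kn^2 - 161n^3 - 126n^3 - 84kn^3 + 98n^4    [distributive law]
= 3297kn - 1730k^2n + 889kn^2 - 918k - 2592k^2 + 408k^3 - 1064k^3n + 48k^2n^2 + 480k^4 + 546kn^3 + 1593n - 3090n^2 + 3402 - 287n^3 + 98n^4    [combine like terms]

Applying combine like terms to the line above:

(-223kn - 354k - 52k^2 - 84k^2n + 80k^3 - 90kn^2 + 471n + 378 + 23n^2 - 14n^3)(9 + 6k - 7n)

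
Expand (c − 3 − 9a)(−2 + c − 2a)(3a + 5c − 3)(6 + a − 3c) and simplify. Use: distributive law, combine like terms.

(c − 3 − 9a)(−2 + c − 2a)(3a + 5c − 3)(6 + a − 3c)
= (−2c + c^2 − 2ac + 6 − 3c + 6a + 18a − 9ac + 18a^2)(3a + 5c − 3)(6 + a − 3c)    [distributive law]
= (−5c + c^2 − 11ac + 6 + 24a + 18a^2)(3a + 5c − 3)(6 + a − 3c)    [combine like terms]
= (−15ac − 25c^2 + 15c + 3ac^2 + 5c^3 − 3c^2 − 33a^2c − 55ac^2 + 33ac + 18a + 30c − 18 + 72a^2 + 120ac − 72a + 54a^3 + 90a^2c − 54a^2)(6 + a − 3c)    [distributive law]
= (138ac − 28c^2 + 45c − 52ac^2 + 5c^3 + 57a^2c − 54a − 18 + 18a^2 + 54a^3)(6 + a − 3c)    [combine like terms]
= 828ac + 138a^2c − 414ac^2 − 168c^2 − 28ac^2 + 84c^3 + 270c + 45ac − 135c^2 − 312ac^2 − 52a^2c^2 + 156ac^3 + 30c^3 + 5ac^3 − 15c^4 + 342a^2c + 57a^3c − 171a^2c^2 − 324a − 54a^2 + 162ac − 108 − 18a + 54c + 108a^2 + 18a^3 − 54a^2c + 324a^3 + 54a^4 − 162a^3c    [distributive law]
= 1035ac + 426a^2c − 754ac^2 − 303c^2 + 114c^3 + 324c − 223a^2c^2 + 161ac^3 − 15c^4 − 105a^3c − 342a + 54a^2 − 108 + 342a^3 + 54a^4    [combine like terms]

1035ac + 426a^2c − 754ac^2 − 303c^2 + 114c^3 + 324c − 223a^2c^2 + 161ac^3 − 15c^4 − 105a^3c − 342a + 54a^2 − 108 + 342a^3 + 54a^4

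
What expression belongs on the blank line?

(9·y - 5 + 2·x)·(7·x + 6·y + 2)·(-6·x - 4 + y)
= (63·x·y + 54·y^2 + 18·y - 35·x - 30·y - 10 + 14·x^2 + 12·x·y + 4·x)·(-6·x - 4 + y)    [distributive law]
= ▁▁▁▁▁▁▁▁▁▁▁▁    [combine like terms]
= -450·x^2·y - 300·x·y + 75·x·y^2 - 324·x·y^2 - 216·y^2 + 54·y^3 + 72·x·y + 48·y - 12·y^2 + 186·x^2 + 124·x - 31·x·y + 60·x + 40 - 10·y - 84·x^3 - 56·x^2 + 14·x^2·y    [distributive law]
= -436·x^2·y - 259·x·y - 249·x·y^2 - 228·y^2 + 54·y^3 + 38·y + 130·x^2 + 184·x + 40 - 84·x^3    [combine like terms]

Applying combine like terms to the line above:

(75·x·y + 54·y^2 - 12·y - 31·x - 10 + 14·x^2)·(-6·x - 4 + y)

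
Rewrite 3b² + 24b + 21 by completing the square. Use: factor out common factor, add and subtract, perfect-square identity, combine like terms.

3(b + 4)² - 27

3b² + 24b + 21
= 3(b² + 8b) + 21    [factor out 3 from the b-terms]
= 3(b² + 8b + 16 - 16) + 21    [add and subtract 16 inside the bracket]
= 3(b + 4)² - 48 + 21    [perfect-square identity]
= 3(b + 4)² - 27    [combine constants]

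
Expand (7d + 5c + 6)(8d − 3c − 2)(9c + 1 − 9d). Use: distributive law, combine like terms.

333cd² − 250d² − 504d³ + 306c²d + 577cd + 142d − 135c³ − 267c² − 136c − 12

(7d + 5c + 6)(8d − 3c − 2)(9c + 1 − 9d)
= (56d² − 21cd − 14d + 40cd − 15c² − 10c + 48d − 18c − 12)(9c + 1 − 9d)    [distributive law]
= (56d² + 19cd + 34d − 15c² − 28c − 12)(9c + 1 − 9d)    [combine like terms]
= 504cd² + 56d² − 504d³ + 171c²d + 19cd − 171cd² + 306cd + 34d − 306d² − 135c³ − 15c² + 135c²d − 252c² − 28c + 252cd − 108c − 12 + 108d    [distributive law]
= 333cd² − 250d² − 504d³ + 306c²d + 577cd + 142d − 135c³ − 267c² − 136c − 12    [combine like terms]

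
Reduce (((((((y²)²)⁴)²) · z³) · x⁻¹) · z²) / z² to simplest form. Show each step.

x⁻¹y³²z³

(((((((y²)²)⁴)²) · z³) · x⁻¹) · z²) / z²
= ((((((y²)²)⁸) · z³) · x⁻¹) · z²) / z²    [power of a power]
= (((((y²)¹⁶) · z³) · x⁻¹) · z²) / z²    [power of a power]
= (((y³² · z³) · x⁻¹) · z²) / z²    [power of a power]
= x⁻¹y³²z³    [quotient of powers; product of powers]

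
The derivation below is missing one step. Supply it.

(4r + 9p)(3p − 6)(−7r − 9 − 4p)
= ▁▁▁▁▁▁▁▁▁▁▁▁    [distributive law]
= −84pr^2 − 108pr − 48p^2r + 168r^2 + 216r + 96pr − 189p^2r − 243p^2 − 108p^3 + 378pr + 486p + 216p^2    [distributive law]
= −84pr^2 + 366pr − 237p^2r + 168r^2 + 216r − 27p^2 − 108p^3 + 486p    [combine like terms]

After distributive law, the bracketed line is:

(12pr − 24r + 27p^2 − 54p)(−7r − 9 − 4p)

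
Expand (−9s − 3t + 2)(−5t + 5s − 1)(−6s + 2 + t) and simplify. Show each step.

(−9s − 3t + 2)(−5t + 5s − 1)(−6s + 2 + t)
= (45st − 45s² + 9s + 15t² − 15st + 3t − 10t + 10s − 2)(−6s + 2 + t)    [distributive law]
= (30st − 45s² + 19s + 15t² − 7t − 2)(−6s + 2 + t)    [combine like terms]
= −180s²t + 60st + 30st² + 270s³ − 90s² − 45s²t − 114s² + 38s + 19st − 90st² + 30t² + 15t³ + 42st − 14t − 7t² + 12s − 4 − 2t    [distributive law]
= −225s²t + 121st − 60st² + 270s³ − 204s² + 50s + 23t² + 15t³ − 16t − 4    [combine like terms]

−225s²t + 121st − 60st² + 270s³ − 204s² + 50s + 23t² + 15t³ − 16t − 4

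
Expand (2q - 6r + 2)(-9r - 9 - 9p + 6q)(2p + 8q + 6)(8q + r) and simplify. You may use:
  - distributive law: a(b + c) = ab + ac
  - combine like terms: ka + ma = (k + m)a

2472pq^2r + 1188pqr^2 - 3360q^3r + 3024q^2r^2 - 264q^2r + 2556qr^2 - 2112pq^2 + 2904pqr + 192q^3 - 1440q^2 + 1548qr - 288p^2q^2 + 828p^2qr - 960pq^3 + 768q^4 + 108pr^3 + 432qr^3 + 324r^3 + 396pr^2 + 216r^2 + 108p^2r^2 - 1152pq - 144pr - 864q - 108r - 288p^2q - 36p^2r

(2q - 6r + 2)(-9r - 9 - 9p + 6q)(2p + 8q + 6)(8q + r)
= (-18qr - 18q - 18pq + 12q^2 + 54r^2 + 54r + 54pr - 36qr - 18r - 18 - 18p + 12q)(2p + 8q + 6)(8q + r)    [distributive law]
= (-54qr - 6q - 18pq + 12q^2 + 54r^2 + 36r + 54pr - 18 - 18p)(2p + 8q + 6)(8q + r)    [combine like terms]
= (-108pqr - 432q^2r - 324qr - 12pq - 48q^2 - 36q - 36p^2q - 144pq^2 - 108pq + 24pq^2 + 96q^3 + 72q^2 + 108pr^2 + 432qr^2 + 324r^2 + 72pr + 288qr + 216r + 108p^2r + 432pqr + 324pr - 36p - 144q - 108 - 36p^2 - 144pq - 108p)(8q + r)    [distributive law]
= (324pqr - 432q^2r - 36qr - 264pq + 24q^2 - 180q - 36p^2q - 120pq^2 + 96q^3 + 108pr^2 + 432qr^2 + 324r^2 + 396pr + 216r + 108p^2r - 144p - 108 - 36p^2)(8q + r)    [combine like terms]
= 2592pq^2r + 324pqr^2 - 3456q^3r - 432q^2r^2 - 288q^2r - 36qr^2 - 2112pq^2 - 264pqr + 192q^3 + 24q^2r - 1440q^2 - 180qr - 288p^2q^2 - 36p^2qr - 960pq^3 - 120pq^2r + 768q^4 + 96q^3r + 864pqr^2 + 108pr^3 + 3456q^2r^2 + 432qr^3 + 2592qr^2 + 324r^3 + 3168pqr + 396pr^2 + 1728qr + 216r^2 + 864p^2qr + 108p^2r^2 - 1152pq - 144pr - 864q - 108r - 288p^2q - 36p^2r    [distributive law]
= 2472pq^2r + 1188pqr^2 - 3360q^3r + 3024q^2r^2 - 264q^2r + 2556qr^2 - 2112pq^2 + 2904pqr + 192q^3 - 1440q^2 + 1548qr - 288p^2q^2 + 828p^2qr - 960pq^3 + 768q^4 + 108pr^3 + 432qr^3 + 324r^3 + 396pr^2 + 216r^2 + 108p^2r^2 - 1152pq - 144pr - 864q - 108r - 288p^2q - 36p^2r    [combine like terms]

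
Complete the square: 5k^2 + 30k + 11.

5(k + 3)^2 - 34

5k^2 + 30k + 11
= 5(k^2 + 6k) + 11    [factor out 5 from the k-terms]
= 5(k^2 + 6k + 9 - 9) + 11    [add and subtract 9 inside the bracket]
= 5(k + 3)^2 - 45 + 11    [perfect-square identity]
= 5(k + 3)^2 - 34    [combine constants]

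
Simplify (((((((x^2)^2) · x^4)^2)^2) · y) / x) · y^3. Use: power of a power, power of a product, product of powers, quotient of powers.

(((((((x^2)^2) · x^4)^2)^2) · y) / x) · y^3
= ((((((x^2)^2) · x^4)^4) · y) / x) · y^3    [power of a power]
= ((((((x^2)^2)^4) · ((x^4)^4)) · y) / x) · y^3    [power of a product]
= (((((x^2)^8) · ((x^4)^4)) · y) / x) · y^3    [power of a power]
= (((x^16 · ((x^4)^4)) · y) / x) · y^3    [power of a power]
= (((x^16 · x^16) · y) / x) · y^3    [power of a power]
= ((x^32 · y) / x) · y^3    [product of powers]
= x^31y^4    [quotient of powers; product of powers]

x^31y^4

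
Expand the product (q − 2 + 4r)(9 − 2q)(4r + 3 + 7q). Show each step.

280qr − 87q + 85q² − 64q²r − 14q³ + 36r − 54 + 144r² − 32qr²

(q − 2 + 4r)(9 − 2q)(4r + 3 + 7q)
= (9q − 2q² − 18 + 4q + 36r − 8qr)(4r + 3 + 7q)    [distributive law]
= (13q − 2q² − 18 + 36r − 8qr)(4r + 3 + 7q)    [combine like terms]
= 52qr + 39q + 91q² − 8q²r − 6q² − 14q³ − 72r − 54 − 126q + 144r² + 108r + 252qr − 32qr² − 24qr − 56q²r    [distributive law]
= 280qr − 87q + 85q² − 64q²r − 14q³ + 36r − 54 + 144r² − 32qr²    [combine like terms]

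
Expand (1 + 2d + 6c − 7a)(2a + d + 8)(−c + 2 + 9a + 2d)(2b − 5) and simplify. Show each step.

1020abc − 2550ac − 72ab + 180a − 1028a^2b + 2570a^2 + 78abd − 195ad + 182bcd − 455cd + 100bd − 250d + 76bd^2 − 190d^2 + 176bc − 440c + 32b − 80 + 162abcd − 405acd − 110a^2bd + 275a^2d + 24abd^2 − 60ad^2 + 20bcd^2 − 50cd^2 + 8bd^3 − 20d^3 − 24abc^2 + 60ac^2 + 244a^2bc − 610a^2c − 12bc^2d + 30c^2d − 96bc^2 + 240c^2 − 252a^3b + 630a^3

(1 + 2d + 6c − 7a)(2a + d + 8)(−c + 2 + 9a + 2d)(2b − 5)
= (2a + d + 8 + 4ad + 2d^2 + 16d + 12ac + 6cd + 48c − 14a^2 − 7ad − 56a)(−c + 2 + 9a + 2d)(2b − 5)    [distributive law]
= (−54a + 17d + 8 − 3ad + 2d^2 + 12ac + 6cd + 48c − 14a^2)(−c + 2 + 9a + 2d)(2b − 5)    [combine like terms]
= (54ac − 108a − 486a^2 − 108ad − 17cd + 34d + 153ad + 34d^2 − 8c + 16 + 72a + 16d + 3acd − 6ad − 27a^2d − 6ad^2 − 2cd^2 + 4d^2 + 18ad^2 + 4d^3 − 12ac^2 + 24ac + 108a^2c + 24acd − 6c^2d + 12cd + 54acd + 12cd^2 − 48c^2 + 96c + 432ac + 96cd + 14a^2c − 28a^2 − 126a^3 − 28a^2d)(2b − 5)    [distributive law]
= (510ac − 36a − 514a^2 + 39ad + 91cd + 50d + 38d^2 + 88c + 16 + 81acd − 55a^2d + 12ad^2 + 10cd^2 + 4d^3 − 12ac^2 + 122a^2c − 6c^2d − 48c^2 − 126a^3)(2b − 5)    [combine like terms]
= 1020abc − 2550ac − 72ab + 180a − 1028a^2b + 2570a^2 + 78abd − 195ad + 182bcd − 455cd + 100bd − 250d + 76bd^2 − 190d^2 + 176bc − 440c + 32b − 80 + 162abcd − 405acd − 110a^2bd + 275a^2d + 24abd^2 − 60ad^2 + 20bcd^2 − 50cd^2 + 8bd^3 − 20d^3 − 24abc^2 + 60ac^2 + 244a^2bc − 610a^2c − 12bc^2d + 30c^2d − 96bc^2 + 240c^2 − 252a^3b + 630a^3    [distributive law]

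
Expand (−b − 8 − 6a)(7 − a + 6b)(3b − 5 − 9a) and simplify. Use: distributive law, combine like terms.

(−b − 8 − 6a)(7 − a + 6b)(3b − 5 − 9a)
= (−7b + ab − 6b^2 − 56 + 8a − 48b − 42a + 6a^2 − 36ab)(3b − 5 − 9a)    [distributive law]
= (−55b − 35ab − 6b^2 − 56 − 34a + 6a^2)(3b − 5 − 9a)    [combine like terms]
= −165b^2 + 275b + 495ab − 105ab^2 + 175ab + 315a^2b − 18b^3 + 30b^2 + 54ab^2 − 168b + 280 + 504a − 102ab + 170a + 306a^2 + 18a^2b − 30a^2 − 54a^3    [distributive law]
= −135b^2 + 107b + 568ab − 51ab^2 + 333a^2b − 18b^3 + 280 + 674a + 276a^2 − 54a^3    [combine like terms]

−135b^2 + 107b + 568ab − 51ab^2 + 333a^2b − 18b^3 + 280 + 674a + 276a^2 − 54a^3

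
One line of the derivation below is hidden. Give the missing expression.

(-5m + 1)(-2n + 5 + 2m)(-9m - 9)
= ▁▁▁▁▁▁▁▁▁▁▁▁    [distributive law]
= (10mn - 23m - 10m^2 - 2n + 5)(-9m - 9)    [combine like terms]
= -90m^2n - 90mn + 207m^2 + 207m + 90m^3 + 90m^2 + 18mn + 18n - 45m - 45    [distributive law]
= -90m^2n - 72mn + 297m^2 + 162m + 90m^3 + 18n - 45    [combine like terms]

Applying distributive law to the line above:

(10mn - 25m - 10m^2 - 2n + 5 + 2m)(-9m - 9)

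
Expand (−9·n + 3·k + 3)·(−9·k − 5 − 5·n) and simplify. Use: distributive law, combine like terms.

(−9·n + 3·k + 3)·(−9·k − 5 − 5·n)
= 81·k·n + 45·n + 45·n^2 − 27·k^2 − 15·k − 15·k·n − 27·k − 15 − 15·n    [distributive law]
= 66·k·n + 30·n + 45·n^2 − 27·k^2 − 42·k − 15    [combine like terms]

66·k·n + 30·n + 45·n^2 − 27·k^2 − 42·k − 15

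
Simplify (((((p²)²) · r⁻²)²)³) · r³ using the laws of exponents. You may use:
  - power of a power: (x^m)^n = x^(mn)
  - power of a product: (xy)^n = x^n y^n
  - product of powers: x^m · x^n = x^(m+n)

p²⁴r⁻⁹

(((((p²)²) · r⁻²)²)³) · r³
= ((((p²)²) · r⁻²)⁶) · r³    [power of a power]
= ((((p²)²)⁶) · ((r⁻²)⁶)) · r³    [power of a product]
= (((p²)¹²) · ((r⁻²)⁶)) · r³    [power of a power]
= (p²⁴ · ((r⁻²)⁶)) · r³    [power of a power]
= (p²⁴ · r⁻¹²) · r³    [power of a power]
= p²⁴r⁻⁹    [product of powers]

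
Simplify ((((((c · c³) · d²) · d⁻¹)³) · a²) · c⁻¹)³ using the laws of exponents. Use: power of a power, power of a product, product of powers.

((((((c · c³) · d²) · d⁻¹)³) · a²) · c⁻¹)³
= ((((((c · c³) · d²) · d⁻¹)³) · a²)³) · ((c⁻¹)³)    [power of a product]
= ((((((c · c³) · d²) · d⁻¹)³)³) · ((a²)³)) · ((c⁻¹)³)    [power of a product]
= (((((c · c³) · d²) · d⁻¹)⁹) · ((a²)³)) · ((c⁻¹)³)    [power of a power]
= (((((c · c³) · d²)⁹) · ((d⁻¹)⁹)) · ((a²)³)) · ((c⁻¹)³)    [power of a product]
= (((((c · c³)⁹) · ((d²)⁹)) · ((d⁻¹)⁹)) · ((a²)³)) · ((c⁻¹)³)    [power of a product]
= (((((c⁹) · ((c³)⁹)) · ((d²)⁹)) · ((d⁻¹)⁹)) · ((a²)³)) · ((c⁻¹)³)    [power of a product]
= ((((c⁹ · c²⁷) · ((d²)⁹)) · ((d⁻¹)⁹)) · ((a²)³)) · ((c⁻¹)³)    [power of a power]
= (((c³⁶ · ((d²)⁹)) · ((d⁻¹)⁹)) · ((a²)³)) · ((c⁻¹)³)    [product of powers]
= (((c³⁶ · d¹⁸) · ((d⁻¹)⁹)) · ((a²)³)) · ((c⁻¹)³)    [power of a power]
= (((c³⁶ · d¹⁸) · d⁻⁹) · ((a²)³)) · ((c⁻¹)³)    [power of a power]
= (((c³⁶ · d¹⁸) · d⁻⁹) · a⁶) · ((c⁻¹)³)    [power of a power]
= (((c³⁶ · d¹⁸) · d⁻⁹) · a⁶) · c⁻³    [power of a power]
= a⁶c³³d⁹    [product of powers]

a⁶c³³d⁹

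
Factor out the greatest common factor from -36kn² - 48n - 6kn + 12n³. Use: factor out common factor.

6n(-6kn - 8 - k + 2n²)

-36kn² - 48n - 6kn + 12n³
= 6(-6kn² - 8n - kn + 2n³)    [factor out 6]
= 6n(-6kn - 8 - k + 2n²)    [factor out n]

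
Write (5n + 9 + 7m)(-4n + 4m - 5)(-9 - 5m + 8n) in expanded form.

(5n + 9 + 7m)(-4n + 4m - 5)(-9 - 5m + 8n)
= (-20n^2 + 20mn - 25n - 36n + 36m - 45 - 28mn + 28m^2 - 35m)(-9 - 5m + 8n)    [distributive law]
= (-20n^2 - 8mn - 61n + m - 45 + 28m^2)(-9 - 5m + 8n)    [combine like terms]
= 180n^2 + 100mn^2 - 160n^3 + 72mn + 40m^2n - 64mn^2 + 549n + 305mn - 488n^2 - 9m - 5m^2 + 8mn + 405 + 225m - 360n - 252m^2 - 140m^3 + 224m^2n    [distributive law]
= -308n^2 + 36mn^2 - 160n^3 + 385mn + 264m^2n + 189n + 216m - 257m^2 + 405 - 140m^3    [combine like terms]

-308n^2 + 36mn^2 - 160n^3 + 385mn + 264m^2n + 189n + 216m - 257m^2 + 405 - 140m^3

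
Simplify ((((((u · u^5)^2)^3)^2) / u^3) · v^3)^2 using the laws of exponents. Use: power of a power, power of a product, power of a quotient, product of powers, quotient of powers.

u^138·v^6

((((((u · u^5)^2)^3)^2) / u^3) · v^3)^2
= ((((((u · u^5)^2)^3)^2) / u^3)^2) · ((v^3)^2)    [power of a product]
= ((((((u · u^5)^2)^3)^2)^2) / ((u^3)^2)) · ((v^3)^2)    [power of a quotient]
= (((((u · u^5)^2)^3)^4) / ((u^3)^2)) · ((v^3)^2)    [power of a power]
= ((((u · u^5)^2)^12) / ((u^3)^2)) · ((v^3)^2)    [power of a power]
= (((u · u^5)^24) / ((u^3)^2)) · ((v^3)^2)    [power of a power]
= (((u^24) · ((u^5)^24)) / ((u^3)^2)) · ((v^3)^2)    [power of a product]
= ((u^24 · u^120) / ((u^3)^2)) · ((v^3)^2)    [power of a power]
= (u^144 / ((u^3)^2)) · ((v^3)^2)    [product of powers]
= (u^144 / u^6) · ((v^3)^2)    [power of a power]
= u^138 · ((v^3)^2)    [quotient of powers]
= u^138 · v^6    [power of a power]
= u^138·v^6    [rearrange]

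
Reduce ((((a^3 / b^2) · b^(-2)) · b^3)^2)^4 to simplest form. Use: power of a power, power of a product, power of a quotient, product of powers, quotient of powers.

a^24·b^(-8)

((((a^3 / b^2) · b^(-2)) · b^3)^2)^4
= (((a^3 / b^2) · b^(-2)) · b^3)^8    [power of a power]
= (((a^3 / b^2) · b^(-2))^8) · ((b^3)^8)    [power of a product]
= (((a^3 / b^2)^8) · ((b^(-2))^8)) · ((b^3)^8)    [power of a product]
= ((((a^3)^8) / ((b^2)^8)) · ((b^(-2))^8)) · ((b^3)^8)    [power of a quotient]
= ((a^24 / ((b^2)^8)) · ((b^(-2))^8)) · ((b^3)^8)    [power of a power]
= ((a^24 / b^16) · ((b^(-2))^8)) · ((b^3)^8)    [power of a power]
= ((a^24 / b^16) · b^(-16)) · ((b^3)^8)    [power of a power]
= ((a^24 / b^16) · b^(-16)) · b^24    [power of a power]
= a^24·b^(-8)    [quotient of powers; product of powers]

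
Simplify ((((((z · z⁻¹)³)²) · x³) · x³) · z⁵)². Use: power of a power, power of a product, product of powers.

((((((z · z⁻¹)³)²) · x³) · x³) · z⁵)²
= ((((((z · z⁻¹)³)²) · x³) · x³)²) · ((z⁵)²)    [power of a product]
= ((((((z · z⁻¹)³)²) · x³)²) · ((x³)²)) · ((z⁵)²)    [power of a product]
= ((((((z · z⁻¹)³)²)²) · ((x³)²)) · ((x³)²)) · ((z⁵)²)    [power of a product]
= (((((z · z⁻¹)³)⁴) · ((x³)²)) · ((x³)²)) · ((z⁵)²)    [power of a power]
= ((((z · z⁻¹)¹²) · ((x³)²)) · ((x³)²)) · ((z⁵)²)    [power of a power]
= ((((z¹²) · ((z⁻¹)¹²)) · ((x³)²)) · ((x³)²)) · ((z⁵)²)    [power of a product]
= (((z¹² · z⁻¹²) · ((x³)²)) · ((x³)²)) · ((z⁵)²)    [power of a power]
= ((z⁰ · ((x³)²)) · ((x³)²)) · ((z⁵)²)    [product of powers]
= ((z⁰ · x⁶) · ((x³)²)) · ((z⁵)²)    [power of a power]
= ((z⁰ · x⁶) · x⁶) · ((z⁵)²)    [power of a power]
= ((z⁰ · x⁶) · x⁶) · z¹⁰    [power of a power]
= x¹²z¹⁰    [product of powers]

x¹²z¹⁰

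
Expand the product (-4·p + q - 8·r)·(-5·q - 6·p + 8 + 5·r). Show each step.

(-4·p + q - 8·r)·(-5·q - 6·p + 8 + 5·r)
= 20·p·q + 24·p^2 - 32·p - 20·p·r - 5·q^2 - 6·p·q + 8·q + 5·q·r + 40·q·r + 48·p·r - 64·r - 40·r^2    [distributive law]
= 14·p·q + 24·p^2 - 32·p + 28·p·r - 5·q^2 + 8·q + 45·q·r - 64·r - 40·r^2    [combine like terms]

14·p·q + 24·p^2 - 32·p + 28·p·r - 5·q^2 + 8·q + 45·q·r - 64·r - 40·r^2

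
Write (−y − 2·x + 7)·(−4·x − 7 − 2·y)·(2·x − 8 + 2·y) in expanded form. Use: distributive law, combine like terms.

32·x^2·y − 106·x·y + 20·x·y^2 − 42·y − 30·y^2 + 4·y^3 + 16·x^3 − 92·x^2 + 14·x + 392

(−y − 2·x + 7)·(−4·x − 7 − 2·y)·(2·x − 8 + 2·y)
= (4·x·y + 7·y + 2·y^2 + 8·x^2 + 14·x + 4·x·y − 28·x − 49 − 14·y)·(2·x − 8 + 2·y)    [distributive law]
= (8·x·y − 7·y + 2·y^2 + 8·x^2 − 14·x − 49)·(2·x − 8 + 2·y)    [combine like terms]
= 16·x^2·y − 64·x·y + 16·x·y^2 − 14·x·y + 56·y − 14·y^2 + 4·x·y^2 − 16·y^2 + 4·y^3 + 16·x^3 − 64·x^2 + 16·x^2·y − 28·x^2 + 112·x − 28·x·y − 98·x + 392 − 98·y    [distributive law]
= 32·x^2·y − 106·x·y + 20·x·y^2 − 42·y − 30·y^2 + 4·y^3 + 16·x^3 − 92·x^2 + 14·x + 392    [combine like terms]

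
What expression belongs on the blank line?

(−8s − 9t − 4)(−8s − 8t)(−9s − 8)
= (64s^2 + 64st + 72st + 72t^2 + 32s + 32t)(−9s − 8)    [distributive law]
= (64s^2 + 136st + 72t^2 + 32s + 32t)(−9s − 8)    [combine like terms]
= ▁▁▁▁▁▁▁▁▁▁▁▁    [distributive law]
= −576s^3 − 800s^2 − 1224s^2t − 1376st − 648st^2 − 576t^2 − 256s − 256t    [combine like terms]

Applying distributive law to the line above:

−576s^3 − 512s^2 − 1224s^2t − 1088st − 648st^2 − 576t^2 − 288s^2 − 256s − 288st − 256t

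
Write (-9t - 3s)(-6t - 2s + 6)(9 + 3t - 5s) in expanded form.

(-9t - 3s)(-6t - 2s + 6)(9 + 3t - 5s)
= (54t^2 + 18st - 54t + 18st + 6s^2 - 18s)(9 + 3t - 5s)    [distributive law]
= (54t^2 + 36st - 54t + 6s^2 - 18s)(9 + 3t - 5s)    [combine like terms]
= 486t^2 + 162t^3 - 270st^2 + 324st + 108st^2 - 180s^2t - 486t - 162t^2 + 270st + 54s^2 + 18s^2t - 30s^3 - 162s - 54st + 90s^2    [distributive law]
= 324t^2 + 162t^3 - 162st^2 + 540st - 162s^2t - 486t + 144s^2 - 30s^3 - 162s    [combine like terms]

324t^2 + 162t^3 - 162st^2 + 540st - 162s^2t - 486t + 144s^2 - 30s^3 - 162s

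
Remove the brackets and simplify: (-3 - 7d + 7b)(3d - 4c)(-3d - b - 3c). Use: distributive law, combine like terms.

(-3 - 7d + 7b)(3d - 4c)(-3d - b - 3c)
= (-9d + 12c - 21d^2 + 28cd + 21bd - 28bc)(-3d - b - 3c)    [distributive law]
= 27d^2 + 9bd + 27cd - 36cd - 12bc - 36c^2 + 63d^3 + 21bd^2 + 63cd^2 - 84cd^2 - 28bcd - 84c^2d - 63bd^2 - 21b^2d - 63bcd + 84bcd + 28b^2c + 84bc^2    [distributive law]
= 27d^2 + 9bd - 9cd - 12bc - 36c^2 + 63d^3 - 42bd^2 - 21cd^2 - 7bcd - 84c^2d - 21b^2d + 28b^2c + 84bc^2    [combine like terms]

27d^2 + 9bd - 9cd - 12bc - 36c^2 + 63d^3 - 42bd^2 - 21cd^2 - 7bcd - 84c^2d - 21b^2d + 28b^2c + 84bc^2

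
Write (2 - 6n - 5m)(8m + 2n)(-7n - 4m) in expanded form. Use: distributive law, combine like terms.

-128mn - 64m^2 - 28n^2 + 454mn^2 + 512m^2n + 84n^3 + 160m^3

(2 - 6n - 5m)(8m + 2n)(-7n - 4m)
= (16m + 4n - 48mn - 12n^2 - 40m^2 - 10mn)(-7n - 4m)    [distributive law]
= (16m + 4n - 58mn - 12n^2 - 40m^2)(-7n - 4m)    [combine like terms]
= -112mn - 64m^2 - 28n^2 - 16mn + 406mn^2 + 232m^2n + 84n^3 + 48mn^2 + 280m^2n + 160m^3    [distributive law]
= -128mn - 64m^2 - 28n^2 + 454mn^2 + 512m^2n + 84n^3 + 160m^3    [combine like terms]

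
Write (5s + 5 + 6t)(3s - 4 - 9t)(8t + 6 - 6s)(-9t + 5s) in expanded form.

-1998s^2t^2 + 2220s^3t - 20s^2t + 600s^3 - 450s^4 - 6288st^2 - 3680st + 450s^2 - 3132st^3 + 5166t^2 + 1080t - 600s + 7884t^3 + 3888t^4

(5s + 5 + 6t)(3s - 4 - 9t)(8t + 6 - 6s)(-9t + 5s)
= (15s^2 - 20s - 45st + 15s - 20 - 45t + 18st - 24t - 54t^2)(8t + 6 - 6s)(-9t + 5s)    [distributive law]
= (15s^2 - 5s - 27st - 20 - 69t - 54t^2)(8t + 6 - 6s)(-9t + 5s)    [combine like terms]
= (120s^2t + 90s^2 - 90s^3 - 40st - 30s + 30s^2 - 216st^2 - 162st + 162s^2t - 160t - 120 + 120s - 552t^2 - 414t + 414st - 432t^3 - 324t^2 + 324st^2)(-9t + 5s)    [distributive law]
= (282s^2t + 120s^2 - 90s^3 + 212st + 90s + 108st^2 - 574t - 120 - 876t^2 - 432t^3)(-9t + 5s)    [combine like terms]
= -2538s^2t^2 + 1410s^3t - 1080s^2t + 600s^3 + 810s^3t - 450s^4 - 1908st^2 + 1060s^2t - 810st + 450s^2 - 972st^3 + 540s^2t^2 + 5166t^2 - 2870st + 1080t - 600s + 7884t^3 - 4380st^2 + 3888t^4 - 2160st^3    [distributive law]
= -1998s^2t^2 + 2220s^3t - 20s^2t + 600s^3 - 450s^4 - 6288st^2 - 3680st + 450s^2 - 3132st^3 + 5166t^2 + 1080t - 600s + 7884t^3 + 3888t^4    [combine like terms]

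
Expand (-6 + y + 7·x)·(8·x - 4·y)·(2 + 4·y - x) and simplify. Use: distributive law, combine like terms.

-96·x - 256·x·y + 160·x² + 48·y + 88·y² - 76·x·y² + 244·x²·y - 16·y³ - 56·x³

(-6 + y + 7·x)·(8·x - 4·y)·(2 + 4·y - x)
= (-48·x + 24·y + 8·x·y - 4·y² + 56·x² - 28·x·y)·(2 + 4·y - x)    [distributive law]
= (-48·x + 24·y - 20·x·y - 4·y² + 56·x²)·(2 + 4·y - x)    [combine like terms]
= -96·x - 192·x·y + 48·x² + 48·y + 96·y² - 24·x·y - 40·x·y - 80·x·y² + 20·x²·y - 8·y² - 16·y³ + 4·x·y² + 112·x² + 224·x²·y - 56·x³    [distributive law]
= -96·x - 256·x·y + 160·x² + 48·y + 88·y² - 76·x·y² + 244·x²·y - 16·y³ - 56·x³    [combine like terms]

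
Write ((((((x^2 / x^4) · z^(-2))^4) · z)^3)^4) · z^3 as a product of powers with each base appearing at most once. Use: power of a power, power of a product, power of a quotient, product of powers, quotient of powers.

((((((x^2 / x^4) · z^(-2))^4) · z)^3)^4) · z^3
= (((((x^2 / x^4) · z^(-2))^4) · z)^12) · z^3    [power of a power]
= (((((x^2 / x^4) · z^(-2))^4)^12) · (z^12)) · z^3    [power of a product]
= ((((x^2 / x^4) · z^(-2))^48) · (z^12)) · z^3    [power of a power]
= ((((x^2 / x^4)^48) · ((z^(-2))^48)) · (z^12)) · z^3    [power of a product]
= (((((x^2)^48) / ((x^4)^48)) · ((z^(-2))^48)) · (z^12)) · z^3    [power of a quotient]
= (((x^96 / ((x^4)^48)) · ((z^(-2))^48)) · (z^12)) · z^3    [power of a power]
= (((x^96 / x^192) · ((z^(-2))^48)) · (z^12)) · z^3    [power of a power]
= ((x^(-96) · ((z^(-2))^48)) · (z^12)) · z^3    [quotient of powers]
= ((x^(-96) · z^(-96)) · (z^12)) · z^3    [power of a power]
= x^(-96)·z^(-81)    [product of powers]

x^(-96)·z^(-81)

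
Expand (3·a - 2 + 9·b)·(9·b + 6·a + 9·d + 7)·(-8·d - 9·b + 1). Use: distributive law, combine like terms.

(3·a - 2 + 9·b)·(9·b + 6·a + 9·d + 7)·(-8·d - 9·b + 1)
= (27·a·b + 18·a² + 27·a·d + 21·a - 18·b - 12·a - 18·d - 14 + 81·b² + 54·a·b + 81·b·d + 63·b)·(-8·d - 9·b + 1)    [distributive law]
= (81·a·b + 18·a² + 27·a·d + 9·a + 45·b - 18·d - 14 + 81·b² + 81·b·d)·(-8·d - 9·b + 1)    [combine like terms]
= -648·a·b·d - 729·a·b² + 81·a·b - 144·a²·d - 162·a²·b + 18·a² - 216·a·d² - 243·a·b·d + 27·a·d - 72·a·d - 81·a·b + 9·a - 360·b·d - 405·b² + 45·b + 144·d² + 162·b·d - 18·d + 112·d + 126·b - 14 - 648·b²·d - 729·b³ + 81·b² - 648·b·d² - 729·b²·d + 81·b·d    [distributive law]
= -891·a·b·d - 729·a·b² - 144·a²·d - 162·a²·b + 18·a² - 216·a·d² - 45·a·d + 9·a - 117·b·d - 324·b² + 171·b + 144·d² + 94·d - 14 - 1377·b²·d - 729·b³ - 648·b·d²    [combine like terms]

-891·a·b·d - 729·a·b² - 144·a²·d - 162·a²·b + 18·a² - 216·a·d² - 45·a·d + 9·a - 117·b·d - 324·b² + 171·b + 144·d² + 94·d - 14 - 1377·b²·d - 729·b³ - 648·b·d²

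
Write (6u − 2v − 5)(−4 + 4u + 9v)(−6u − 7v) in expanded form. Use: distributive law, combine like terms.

264u^2 + 530uv − 144u^3 − 444u^2v − 214uv^2 + 259v^2 + 126v^3 − 120u − 140v

(6u − 2v − 5)(−4 + 4u + 9v)(−6u − 7v)
= (−24u + 24u^2 + 54uv + 8v − 8uv − 18v^2 + 20 − 20u − 45v)(−6u − 7v)    [distributive law]
= (−44u + 24u^2 + 46uv − 37v − 18v^2 + 20)(−6u − 7v)    [combine like terms]
= 264u^2 + 308uv − 144u^3 − 168u^2v − 276u^2v − 322uv^2 + 222uv + 259v^2 + 108uv^2 + 126v^3 − 120u − 140v    [distributive law]
= 264u^2 + 530uv − 144u^3 − 444u^2v − 214uv^2 + 259v^2 + 126v^3 − 120u − 140v    [combine like terms]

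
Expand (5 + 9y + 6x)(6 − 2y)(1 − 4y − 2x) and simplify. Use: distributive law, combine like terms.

(5 + 9y + 6x)(6 − 2y)(1 − 4y − 2x)
= (30 − 10y + 54y − 18y² + 36x − 12xy)(1 − 4y − 2x)    [distributive law]
= (30 + 44y − 18y² + 36x − 12xy)(1 − 4y − 2x)    [combine like terms]
= 30 − 120y − 60x + 44y − 176y² − 88xy − 18y² + 72y³ + 36xy² + 36x − 144xy − 72x² − 12xy + 48xy² + 24x²y    [distributive law]
= 30 − 76y − 24x − 194y² − 244xy + 72y³ + 84xy² − 72x² + 24x²y    [combine like terms]

30 − 76y − 24x − 194y² − 244xy + 72y³ + 84xy² − 72x² + 24x²y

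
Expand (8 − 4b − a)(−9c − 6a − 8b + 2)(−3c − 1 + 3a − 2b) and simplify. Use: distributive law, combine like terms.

(8 − 4b − a)(−9c − 6a − 8b + 2)(−3c − 1 + 3a − 2b)
= (−72c − 48a − 64b + 16 + 36bc + 24ab + 32b^2 − 8b + 9ac + 6a^2 + 8ab − 2a)(−3c − 1 + 3a − 2b)    [distributive law]
= (−72c − 50a − 72b + 16 + 36bc + 32ab + 32b^2 + 9ac + 6a^2)(−3c − 1 + 3a − 2b)    [combine like terms]
= 216c^2 + 72c − 216ac + 144bc + 150ac + 50a − 150a^2 + 100ab + 216bc + 72b − 216ab + 144b^2 − 48c − 16 + 48a − 32b − 108bc^2 − 36bc + 108abc − 72b^2c − 96abc − 32ab + 96a^2b − 64ab^2 − 96b^2c − 32b^2 + 96ab^2 − 64b^3 − 27ac^2 − 9ac + 27a^2c − 18abc − 18a^2c − 6a^2 + 18a^3 − 12a^2b    [distributive law]
= 216c^2 + 24c − 75ac + 324bc + 98a − 156a^2 − 148ab + 40b + 112b^2 − 16 − 108bc^2 − 6abc − 168b^2c + 84a^2b + 32ab^2 − 64b^3 − 27ac^2 + 9a^2c + 18a^3    [combine like terms]

216c^2 + 24c − 75ac + 324bc + 98a − 156a^2 − 148ab + 40b + 112b^2 − 16 − 108bc^2 − 6abc − 168b^2c + 84a^2b + 32ab^2 − 64b^3 − 27ac^2 + 9a^2c + 18a^3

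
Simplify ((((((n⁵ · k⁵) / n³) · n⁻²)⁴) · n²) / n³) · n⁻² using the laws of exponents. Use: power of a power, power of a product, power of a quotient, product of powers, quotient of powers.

k²⁰n⁻³

((((((n⁵ · k⁵) / n³) · n⁻²)⁴) · n²) / n³) · n⁻²
= ((((((n⁵ · k⁵) / n³)⁴) · ((n⁻²)⁴)) · n²) / n³) · n⁻²    [power of a product]
= ((((((n⁵ · k⁵)⁴) / ((n³)⁴)) · ((n⁻²)⁴)) · n²) / n³) · n⁻²    [power of a quotient]
= (((((((n⁵)⁴) · ((k⁵)⁴)) / ((n³)⁴)) · ((n⁻²)⁴)) · n²) / n³) · n⁻²    [power of a product]
= (((((n²⁰ · ((k⁵)⁴)) / ((n³)⁴)) · ((n⁻²)⁴)) · n²) / n³) · n⁻²    [power of a power]
= (((((n²⁰ · k²⁰) / ((n³)⁴)) · ((n⁻²)⁴)) · n²) / n³) · n⁻²    [power of a power]
= (((((n²⁰ · k²⁰) / n¹²) · ((n⁻²)⁴)) · n²) / n³) · n⁻²    [power of a power]
= (((((n²⁰ · k²⁰) / n¹²) · n⁻⁸) · n²) / n³) · n⁻²    [power of a power]
= k²⁰n⁻³    [quotient of powers; product of powers]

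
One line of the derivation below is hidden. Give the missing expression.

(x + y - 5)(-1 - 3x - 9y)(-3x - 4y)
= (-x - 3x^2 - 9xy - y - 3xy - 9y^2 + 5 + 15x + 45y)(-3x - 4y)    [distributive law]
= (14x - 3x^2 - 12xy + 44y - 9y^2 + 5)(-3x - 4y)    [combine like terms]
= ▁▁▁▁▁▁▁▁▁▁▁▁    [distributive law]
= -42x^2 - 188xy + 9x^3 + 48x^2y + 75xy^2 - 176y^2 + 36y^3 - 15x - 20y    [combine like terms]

After distributive law, the bracketed line is:

-42x^2 - 56xy + 9x^3 + 12x^2y + 36x^2y + 48xy^2 - 132xy - 176y^2 + 27xy^2 + 36y^3 - 15x - 20y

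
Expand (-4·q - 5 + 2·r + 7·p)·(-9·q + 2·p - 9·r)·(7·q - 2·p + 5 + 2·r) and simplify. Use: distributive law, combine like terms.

252·q^3 - 569·p·q^2 + 495·q^2 + 198·q^2·r + 240·p^2·q - 515·p·q - 591·p·q·r + 495·q·r - 90·q·r^2 + 225·q + 90·p^2 - 50·p - 405·p·r + 225·r + 146·p^2·r - 82·p·r^2 - 36·r^3 - 28·p^3

(-4·q - 5 + 2·r + 7·p)·(-9·q + 2·p - 9·r)·(7·q - 2·p + 5 + 2·r)
= (36·q^2 - 8·p·q + 36·q·r + 45·q - 10·p + 45·r - 18·q·r + 4·p·r - 18·r^2 - 63·p·q + 14·p^2 - 63·p·r)·(7·q - 2·p + 5 + 2·r)    [distributive law]
= (36·q^2 - 71·p·q + 18·q·r + 45·q - 10·p + 45·r - 59·p·r - 18·r^2 + 14·p^2)·(7·q - 2·p + 5 + 2·r)    [combine like terms]
= 252·q^3 - 72·p·q^2 + 180·q^2 + 72·q^2·r - 497·p·q^2 + 142·p^2·q - 355·p·q - 142·p·q·r + 126·q^2·r - 36·p·q·r + 90·q·r + 36·q·r^2 + 315·q^2 - 90·p·q + 225·q + 90·q·r - 70·p·q + 20·p^2 - 50·p - 20·p·r + 315·q·r - 90·p·r + 225·r + 90·r^2 - 413·p·q·r + 118·p^2·r - 295·p·r - 118·p·r^2 - 126·q·r^2 + 36·p·r^2 - 90·r^2 - 36·r^3 + 98·p^2·q - 28·p^3 + 70·p^2 + 28·p^2·r    [distributive law]
= 252·q^3 - 569·p·q^2 + 495·q^2 + 198·q^2·r + 240·p^2·q - 515·p·q - 591·p·q·r + 495·q·r - 90·q·r^2 + 225·q + 90·p^2 - 50·p - 405·p·r + 225·r + 146·p^2·r - 82·p·r^2 - 36·r^3 - 28·p^3    [combine like terms]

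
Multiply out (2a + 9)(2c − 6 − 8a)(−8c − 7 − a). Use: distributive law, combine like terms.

(2a + 9)(2c − 6 − 8a)(−8c − 7 − a)
= (4ac − 12a − 16a^2 + 18c − 54 − 72a)(−8c − 7 − a)    [distributive law]
= (4ac − 84a − 16a^2 + 18c − 54)(−8c − 7 − a)    [combine like terms]
= −32ac^2 − 28ac − 4a^2c + 672ac + 588a + 84a^2 + 128a^2c + 112a^2 + 16a^3 − 144c^2 − 126c − 18ac + 432c + 378 + 54a    [distributive law]
= −32ac^2 + 626ac + 124a^2c + 642a + 196a^2 + 16a^3 − 144c^2 + 306c + 378    [combine like terms]

−32ac^2 + 626ac + 124a^2c + 642a + 196a^2 + 16a^3 − 144c^2 + 306c + 378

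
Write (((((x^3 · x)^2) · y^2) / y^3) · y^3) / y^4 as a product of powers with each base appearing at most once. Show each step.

(((((x^3 · x)^2) · y^2) / y^3) · y^3) / y^4
= ((((((x^3)^2) · (x^2)) · y^2) / y^3) · y^3) / y^4    [power of a product]
= ((((x^6 · (x^2)) · y^2) / y^3) · y^3) / y^4    [power of a power]
= (((x^8 · y^2) / y^3) · y^3) / y^4    [product of powers]
= x^8·y^(-2)    [quotient of powers; product of powers]

x^8·y^(-2)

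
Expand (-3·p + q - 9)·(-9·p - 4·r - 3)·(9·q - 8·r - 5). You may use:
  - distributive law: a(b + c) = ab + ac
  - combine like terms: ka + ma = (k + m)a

243·p²·q - 216·p²·r - 135·p² + 180·p·q·r - 96·p·r² - 780·p·r + 855·p·q - 450·p - 81·p·q² - 36·q²·r + 32·q·r² + 368·q·r - 27·q² + 258·q - 288·r² - 396·r - 135

(-3·p + q - 9)·(-9·p - 4·r - 3)·(9·q - 8·r - 5)
= (27·p² + 12·p·r + 9·p - 9·p·q - 4·q·r - 3·q + 81·p + 36·r + 27)·(9·q - 8·r - 5)    [distributive law]
= (27·p² + 12·p·r + 90·p - 9·p·q - 4·q·r - 3·q + 36·r + 27)·(9·q - 8·r - 5)    [combine like terms]
= 243·p²·q - 216·p²·r - 135·p² + 108·p·q·r - 96·p·r² - 60·p·r + 810·p·q - 720·p·r - 450·p - 81·p·q² + 72·p·q·r + 45·p·q - 36·q²·r + 32·q·r² + 20·q·r - 27·q² + 24·q·r + 15·q + 324·q·r - 288·r² - 180·r + 243·q - 216·r - 135    [distributive law]
= 243·p²·q - 216·p²·r - 135·p² + 180·p·q·r - 96·p·r² - 780·p·r + 855·p·q - 450·p - 81·p·q² - 36·q²·r + 32·q·r² + 368·q·r - 27·q² + 258·q - 288·r² - 396·r - 135    [combine like terms]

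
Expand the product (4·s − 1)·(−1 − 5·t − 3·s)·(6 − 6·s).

(4·s − 1)·(−1 − 5·t − 3·s)·(6 − 6·s)
= (−4·s − 20·s·t − 12·s² + 1 + 5·t + 3·s)·(6 − 6·s)    [distributive law]
= (−s − 20·s·t − 12·s² + 1 + 5·t)·(6 − 6·s)    [combine like terms]
= −6·s + 6·s² − 120·s·t + 120·s²·t − 72·s² + 72·s³ + 6 − 6·s + 30·t − 30·s·t    [distributive law]
= −12·s − 66·s² − 150·s·t + 120·s²·t + 72·s³ + 6 + 30·t    [combine like terms]

−12·s − 66·s² − 150·s·t + 120·s²·t + 72·s³ + 6 + 30·t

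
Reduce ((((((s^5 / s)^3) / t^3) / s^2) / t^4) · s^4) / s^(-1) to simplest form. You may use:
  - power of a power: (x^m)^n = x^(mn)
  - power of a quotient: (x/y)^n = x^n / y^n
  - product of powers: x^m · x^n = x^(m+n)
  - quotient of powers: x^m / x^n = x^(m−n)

s^15t^(-7)

((((((s^5 / s)^3) / t^3) / s^2) / t^4) · s^4) / s^(-1)
= (((((((s^5)^3) / (s^3)) / t^3) / s^2) / t^4) · s^4) / s^(-1)    [power of a quotient]
= (((((s^15 / (s^3)) / t^3) / s^2) / t^4) · s^4) / s^(-1)    [power of a power]
= ((((s^12 / t^3) / s^2) / t^4) · s^4) / s^(-1)    [quotient of powers]
= s^15t^(-7)    [quotient of powers; product of powers]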